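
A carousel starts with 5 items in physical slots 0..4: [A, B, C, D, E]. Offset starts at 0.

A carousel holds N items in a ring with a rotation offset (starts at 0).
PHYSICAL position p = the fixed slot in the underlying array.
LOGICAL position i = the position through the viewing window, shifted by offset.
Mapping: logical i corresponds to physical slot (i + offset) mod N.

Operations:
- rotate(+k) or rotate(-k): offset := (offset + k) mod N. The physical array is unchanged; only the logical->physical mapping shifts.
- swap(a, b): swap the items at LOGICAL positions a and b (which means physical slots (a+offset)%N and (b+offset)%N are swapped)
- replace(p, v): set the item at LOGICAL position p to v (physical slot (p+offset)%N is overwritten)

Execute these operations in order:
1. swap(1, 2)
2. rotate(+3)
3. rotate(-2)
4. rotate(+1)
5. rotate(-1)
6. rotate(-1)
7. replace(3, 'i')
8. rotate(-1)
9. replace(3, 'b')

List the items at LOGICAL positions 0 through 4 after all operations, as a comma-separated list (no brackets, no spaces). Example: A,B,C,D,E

After op 1 (swap(1, 2)): offset=0, physical=[A,C,B,D,E], logical=[A,C,B,D,E]
After op 2 (rotate(+3)): offset=3, physical=[A,C,B,D,E], logical=[D,E,A,C,B]
After op 3 (rotate(-2)): offset=1, physical=[A,C,B,D,E], logical=[C,B,D,E,A]
After op 4 (rotate(+1)): offset=2, physical=[A,C,B,D,E], logical=[B,D,E,A,C]
After op 5 (rotate(-1)): offset=1, physical=[A,C,B,D,E], logical=[C,B,D,E,A]
After op 6 (rotate(-1)): offset=0, physical=[A,C,B,D,E], logical=[A,C,B,D,E]
After op 7 (replace(3, 'i')): offset=0, physical=[A,C,B,i,E], logical=[A,C,B,i,E]
After op 8 (rotate(-1)): offset=4, physical=[A,C,B,i,E], logical=[E,A,C,B,i]
After op 9 (replace(3, 'b')): offset=4, physical=[A,C,b,i,E], logical=[E,A,C,b,i]

Answer: E,A,C,b,i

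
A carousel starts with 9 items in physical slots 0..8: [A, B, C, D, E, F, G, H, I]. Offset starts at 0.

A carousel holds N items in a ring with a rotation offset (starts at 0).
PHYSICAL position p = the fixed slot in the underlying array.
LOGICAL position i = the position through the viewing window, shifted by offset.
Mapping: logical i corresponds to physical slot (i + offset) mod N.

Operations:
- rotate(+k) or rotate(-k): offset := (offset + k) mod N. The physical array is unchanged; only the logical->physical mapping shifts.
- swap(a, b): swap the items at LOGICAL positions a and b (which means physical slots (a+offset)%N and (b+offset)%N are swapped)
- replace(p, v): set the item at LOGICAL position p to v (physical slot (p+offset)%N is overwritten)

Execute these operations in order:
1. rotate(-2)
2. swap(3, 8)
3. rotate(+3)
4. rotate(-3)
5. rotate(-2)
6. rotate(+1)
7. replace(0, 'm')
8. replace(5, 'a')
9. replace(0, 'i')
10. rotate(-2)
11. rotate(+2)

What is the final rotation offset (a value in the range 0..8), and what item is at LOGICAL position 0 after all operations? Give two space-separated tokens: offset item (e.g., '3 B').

Answer: 6 i

Derivation:
After op 1 (rotate(-2)): offset=7, physical=[A,B,C,D,E,F,G,H,I], logical=[H,I,A,B,C,D,E,F,G]
After op 2 (swap(3, 8)): offset=7, physical=[A,G,C,D,E,F,B,H,I], logical=[H,I,A,G,C,D,E,F,B]
After op 3 (rotate(+3)): offset=1, physical=[A,G,C,D,E,F,B,H,I], logical=[G,C,D,E,F,B,H,I,A]
After op 4 (rotate(-3)): offset=7, physical=[A,G,C,D,E,F,B,H,I], logical=[H,I,A,G,C,D,E,F,B]
After op 5 (rotate(-2)): offset=5, physical=[A,G,C,D,E,F,B,H,I], logical=[F,B,H,I,A,G,C,D,E]
After op 6 (rotate(+1)): offset=6, physical=[A,G,C,D,E,F,B,H,I], logical=[B,H,I,A,G,C,D,E,F]
After op 7 (replace(0, 'm')): offset=6, physical=[A,G,C,D,E,F,m,H,I], logical=[m,H,I,A,G,C,D,E,F]
After op 8 (replace(5, 'a')): offset=6, physical=[A,G,a,D,E,F,m,H,I], logical=[m,H,I,A,G,a,D,E,F]
After op 9 (replace(0, 'i')): offset=6, physical=[A,G,a,D,E,F,i,H,I], logical=[i,H,I,A,G,a,D,E,F]
After op 10 (rotate(-2)): offset=4, physical=[A,G,a,D,E,F,i,H,I], logical=[E,F,i,H,I,A,G,a,D]
After op 11 (rotate(+2)): offset=6, physical=[A,G,a,D,E,F,i,H,I], logical=[i,H,I,A,G,a,D,E,F]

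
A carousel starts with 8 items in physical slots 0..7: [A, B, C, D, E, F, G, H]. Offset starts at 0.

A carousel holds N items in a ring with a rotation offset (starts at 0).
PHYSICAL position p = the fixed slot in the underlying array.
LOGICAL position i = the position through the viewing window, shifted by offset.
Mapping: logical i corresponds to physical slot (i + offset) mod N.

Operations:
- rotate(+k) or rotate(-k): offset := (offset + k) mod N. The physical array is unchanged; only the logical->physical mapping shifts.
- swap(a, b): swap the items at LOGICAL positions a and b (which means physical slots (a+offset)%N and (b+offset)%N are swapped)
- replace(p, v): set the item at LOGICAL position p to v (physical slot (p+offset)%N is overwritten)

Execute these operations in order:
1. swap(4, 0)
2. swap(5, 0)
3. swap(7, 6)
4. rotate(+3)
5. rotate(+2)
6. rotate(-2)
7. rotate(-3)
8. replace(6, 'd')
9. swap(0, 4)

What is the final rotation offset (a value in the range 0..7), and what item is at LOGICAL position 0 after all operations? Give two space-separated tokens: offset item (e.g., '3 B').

Answer: 0 A

Derivation:
After op 1 (swap(4, 0)): offset=0, physical=[E,B,C,D,A,F,G,H], logical=[E,B,C,D,A,F,G,H]
After op 2 (swap(5, 0)): offset=0, physical=[F,B,C,D,A,E,G,H], logical=[F,B,C,D,A,E,G,H]
After op 3 (swap(7, 6)): offset=0, physical=[F,B,C,D,A,E,H,G], logical=[F,B,C,D,A,E,H,G]
After op 4 (rotate(+3)): offset=3, physical=[F,B,C,D,A,E,H,G], logical=[D,A,E,H,G,F,B,C]
After op 5 (rotate(+2)): offset=5, physical=[F,B,C,D,A,E,H,G], logical=[E,H,G,F,B,C,D,A]
After op 6 (rotate(-2)): offset=3, physical=[F,B,C,D,A,E,H,G], logical=[D,A,E,H,G,F,B,C]
After op 7 (rotate(-3)): offset=0, physical=[F,B,C,D,A,E,H,G], logical=[F,B,C,D,A,E,H,G]
After op 8 (replace(6, 'd')): offset=0, physical=[F,B,C,D,A,E,d,G], logical=[F,B,C,D,A,E,d,G]
After op 9 (swap(0, 4)): offset=0, physical=[A,B,C,D,F,E,d,G], logical=[A,B,C,D,F,E,d,G]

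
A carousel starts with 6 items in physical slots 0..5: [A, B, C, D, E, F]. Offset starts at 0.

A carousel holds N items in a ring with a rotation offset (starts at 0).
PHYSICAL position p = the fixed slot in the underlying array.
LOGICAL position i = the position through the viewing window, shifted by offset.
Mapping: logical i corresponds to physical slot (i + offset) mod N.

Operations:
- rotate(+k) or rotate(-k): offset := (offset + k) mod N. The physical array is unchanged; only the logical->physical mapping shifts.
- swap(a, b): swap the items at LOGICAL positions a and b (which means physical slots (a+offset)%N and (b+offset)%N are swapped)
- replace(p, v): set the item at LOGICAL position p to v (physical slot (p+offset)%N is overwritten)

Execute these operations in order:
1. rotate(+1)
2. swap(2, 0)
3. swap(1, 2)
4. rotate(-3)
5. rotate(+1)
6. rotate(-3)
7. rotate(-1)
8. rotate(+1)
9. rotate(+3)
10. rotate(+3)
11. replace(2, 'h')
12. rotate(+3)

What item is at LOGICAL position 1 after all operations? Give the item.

After op 1 (rotate(+1)): offset=1, physical=[A,B,C,D,E,F], logical=[B,C,D,E,F,A]
After op 2 (swap(2, 0)): offset=1, physical=[A,D,C,B,E,F], logical=[D,C,B,E,F,A]
After op 3 (swap(1, 2)): offset=1, physical=[A,D,B,C,E,F], logical=[D,B,C,E,F,A]
After op 4 (rotate(-3)): offset=4, physical=[A,D,B,C,E,F], logical=[E,F,A,D,B,C]
After op 5 (rotate(+1)): offset=5, physical=[A,D,B,C,E,F], logical=[F,A,D,B,C,E]
After op 6 (rotate(-3)): offset=2, physical=[A,D,B,C,E,F], logical=[B,C,E,F,A,D]
After op 7 (rotate(-1)): offset=1, physical=[A,D,B,C,E,F], logical=[D,B,C,E,F,A]
After op 8 (rotate(+1)): offset=2, physical=[A,D,B,C,E,F], logical=[B,C,E,F,A,D]
After op 9 (rotate(+3)): offset=5, physical=[A,D,B,C,E,F], logical=[F,A,D,B,C,E]
After op 10 (rotate(+3)): offset=2, physical=[A,D,B,C,E,F], logical=[B,C,E,F,A,D]
After op 11 (replace(2, 'h')): offset=2, physical=[A,D,B,C,h,F], logical=[B,C,h,F,A,D]
After op 12 (rotate(+3)): offset=5, physical=[A,D,B,C,h,F], logical=[F,A,D,B,C,h]

Answer: A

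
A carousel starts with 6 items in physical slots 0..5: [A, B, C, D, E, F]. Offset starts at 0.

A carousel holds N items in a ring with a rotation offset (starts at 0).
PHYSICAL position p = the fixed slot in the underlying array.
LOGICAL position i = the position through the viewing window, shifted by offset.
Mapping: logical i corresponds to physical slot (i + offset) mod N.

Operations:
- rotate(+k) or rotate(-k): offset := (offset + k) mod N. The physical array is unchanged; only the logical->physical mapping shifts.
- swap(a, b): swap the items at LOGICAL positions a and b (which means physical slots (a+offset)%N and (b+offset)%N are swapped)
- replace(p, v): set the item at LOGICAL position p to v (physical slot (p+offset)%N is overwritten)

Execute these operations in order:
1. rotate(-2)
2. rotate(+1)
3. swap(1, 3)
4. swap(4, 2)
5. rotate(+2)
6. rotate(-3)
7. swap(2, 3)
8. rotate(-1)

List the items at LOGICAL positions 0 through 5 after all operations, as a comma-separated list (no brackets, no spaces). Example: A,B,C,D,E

Answer: B,E,F,D,C,A

Derivation:
After op 1 (rotate(-2)): offset=4, physical=[A,B,C,D,E,F], logical=[E,F,A,B,C,D]
After op 2 (rotate(+1)): offset=5, physical=[A,B,C,D,E,F], logical=[F,A,B,C,D,E]
After op 3 (swap(1, 3)): offset=5, physical=[C,B,A,D,E,F], logical=[F,C,B,A,D,E]
After op 4 (swap(4, 2)): offset=5, physical=[C,D,A,B,E,F], logical=[F,C,D,A,B,E]
After op 5 (rotate(+2)): offset=1, physical=[C,D,A,B,E,F], logical=[D,A,B,E,F,C]
After op 6 (rotate(-3)): offset=4, physical=[C,D,A,B,E,F], logical=[E,F,C,D,A,B]
After op 7 (swap(2, 3)): offset=4, physical=[D,C,A,B,E,F], logical=[E,F,D,C,A,B]
After op 8 (rotate(-1)): offset=3, physical=[D,C,A,B,E,F], logical=[B,E,F,D,C,A]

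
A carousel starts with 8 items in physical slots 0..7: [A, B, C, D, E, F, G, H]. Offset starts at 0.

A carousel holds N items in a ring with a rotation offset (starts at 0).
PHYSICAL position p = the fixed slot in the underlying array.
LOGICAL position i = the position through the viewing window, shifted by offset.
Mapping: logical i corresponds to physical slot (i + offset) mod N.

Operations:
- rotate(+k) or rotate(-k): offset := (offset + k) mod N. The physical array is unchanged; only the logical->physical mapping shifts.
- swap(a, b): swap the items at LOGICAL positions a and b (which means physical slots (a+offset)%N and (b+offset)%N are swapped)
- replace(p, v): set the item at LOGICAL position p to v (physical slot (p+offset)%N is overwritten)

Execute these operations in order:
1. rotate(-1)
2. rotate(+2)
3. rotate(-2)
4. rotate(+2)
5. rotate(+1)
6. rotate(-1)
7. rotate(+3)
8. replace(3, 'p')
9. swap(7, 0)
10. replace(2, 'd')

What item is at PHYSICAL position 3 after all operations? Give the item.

Answer: E

Derivation:
After op 1 (rotate(-1)): offset=7, physical=[A,B,C,D,E,F,G,H], logical=[H,A,B,C,D,E,F,G]
After op 2 (rotate(+2)): offset=1, physical=[A,B,C,D,E,F,G,H], logical=[B,C,D,E,F,G,H,A]
After op 3 (rotate(-2)): offset=7, physical=[A,B,C,D,E,F,G,H], logical=[H,A,B,C,D,E,F,G]
After op 4 (rotate(+2)): offset=1, physical=[A,B,C,D,E,F,G,H], logical=[B,C,D,E,F,G,H,A]
After op 5 (rotate(+1)): offset=2, physical=[A,B,C,D,E,F,G,H], logical=[C,D,E,F,G,H,A,B]
After op 6 (rotate(-1)): offset=1, physical=[A,B,C,D,E,F,G,H], logical=[B,C,D,E,F,G,H,A]
After op 7 (rotate(+3)): offset=4, physical=[A,B,C,D,E,F,G,H], logical=[E,F,G,H,A,B,C,D]
After op 8 (replace(3, 'p')): offset=4, physical=[A,B,C,D,E,F,G,p], logical=[E,F,G,p,A,B,C,D]
After op 9 (swap(7, 0)): offset=4, physical=[A,B,C,E,D,F,G,p], logical=[D,F,G,p,A,B,C,E]
After op 10 (replace(2, 'd')): offset=4, physical=[A,B,C,E,D,F,d,p], logical=[D,F,d,p,A,B,C,E]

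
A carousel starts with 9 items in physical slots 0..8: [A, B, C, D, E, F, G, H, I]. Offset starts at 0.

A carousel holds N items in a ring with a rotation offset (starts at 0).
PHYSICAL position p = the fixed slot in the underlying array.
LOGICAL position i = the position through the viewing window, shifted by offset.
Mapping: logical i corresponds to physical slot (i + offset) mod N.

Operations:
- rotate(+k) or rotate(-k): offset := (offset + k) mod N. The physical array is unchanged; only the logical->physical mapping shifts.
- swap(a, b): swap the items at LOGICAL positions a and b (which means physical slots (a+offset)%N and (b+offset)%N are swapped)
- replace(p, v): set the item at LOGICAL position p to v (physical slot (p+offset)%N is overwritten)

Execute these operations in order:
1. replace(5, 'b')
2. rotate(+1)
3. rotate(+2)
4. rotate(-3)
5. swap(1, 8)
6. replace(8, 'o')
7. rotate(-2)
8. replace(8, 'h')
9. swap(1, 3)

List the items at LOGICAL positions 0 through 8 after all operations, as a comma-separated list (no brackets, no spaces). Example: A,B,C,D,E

Answer: H,I,A,o,C,D,E,b,h

Derivation:
After op 1 (replace(5, 'b')): offset=0, physical=[A,B,C,D,E,b,G,H,I], logical=[A,B,C,D,E,b,G,H,I]
After op 2 (rotate(+1)): offset=1, physical=[A,B,C,D,E,b,G,H,I], logical=[B,C,D,E,b,G,H,I,A]
After op 3 (rotate(+2)): offset=3, physical=[A,B,C,D,E,b,G,H,I], logical=[D,E,b,G,H,I,A,B,C]
After op 4 (rotate(-3)): offset=0, physical=[A,B,C,D,E,b,G,H,I], logical=[A,B,C,D,E,b,G,H,I]
After op 5 (swap(1, 8)): offset=0, physical=[A,I,C,D,E,b,G,H,B], logical=[A,I,C,D,E,b,G,H,B]
After op 6 (replace(8, 'o')): offset=0, physical=[A,I,C,D,E,b,G,H,o], logical=[A,I,C,D,E,b,G,H,o]
After op 7 (rotate(-2)): offset=7, physical=[A,I,C,D,E,b,G,H,o], logical=[H,o,A,I,C,D,E,b,G]
After op 8 (replace(8, 'h')): offset=7, physical=[A,I,C,D,E,b,h,H,o], logical=[H,o,A,I,C,D,E,b,h]
After op 9 (swap(1, 3)): offset=7, physical=[A,o,C,D,E,b,h,H,I], logical=[H,I,A,o,C,D,E,b,h]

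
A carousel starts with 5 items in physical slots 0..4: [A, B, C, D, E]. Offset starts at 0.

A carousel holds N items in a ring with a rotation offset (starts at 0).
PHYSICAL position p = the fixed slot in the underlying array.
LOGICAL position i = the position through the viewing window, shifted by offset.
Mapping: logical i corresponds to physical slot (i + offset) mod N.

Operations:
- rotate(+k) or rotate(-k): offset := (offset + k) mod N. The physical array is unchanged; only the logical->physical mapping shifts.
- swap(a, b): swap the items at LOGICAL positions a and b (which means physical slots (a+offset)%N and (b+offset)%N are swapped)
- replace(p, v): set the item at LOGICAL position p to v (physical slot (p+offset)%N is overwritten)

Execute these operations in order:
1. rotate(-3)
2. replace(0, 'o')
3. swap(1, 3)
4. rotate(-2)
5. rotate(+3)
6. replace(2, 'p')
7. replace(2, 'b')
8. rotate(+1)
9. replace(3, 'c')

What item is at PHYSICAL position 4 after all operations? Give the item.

After op 1 (rotate(-3)): offset=2, physical=[A,B,C,D,E], logical=[C,D,E,A,B]
After op 2 (replace(0, 'o')): offset=2, physical=[A,B,o,D,E], logical=[o,D,E,A,B]
After op 3 (swap(1, 3)): offset=2, physical=[D,B,o,A,E], logical=[o,A,E,D,B]
After op 4 (rotate(-2)): offset=0, physical=[D,B,o,A,E], logical=[D,B,o,A,E]
After op 5 (rotate(+3)): offset=3, physical=[D,B,o,A,E], logical=[A,E,D,B,o]
After op 6 (replace(2, 'p')): offset=3, physical=[p,B,o,A,E], logical=[A,E,p,B,o]
After op 7 (replace(2, 'b')): offset=3, physical=[b,B,o,A,E], logical=[A,E,b,B,o]
After op 8 (rotate(+1)): offset=4, physical=[b,B,o,A,E], logical=[E,b,B,o,A]
After op 9 (replace(3, 'c')): offset=4, physical=[b,B,c,A,E], logical=[E,b,B,c,A]

Answer: E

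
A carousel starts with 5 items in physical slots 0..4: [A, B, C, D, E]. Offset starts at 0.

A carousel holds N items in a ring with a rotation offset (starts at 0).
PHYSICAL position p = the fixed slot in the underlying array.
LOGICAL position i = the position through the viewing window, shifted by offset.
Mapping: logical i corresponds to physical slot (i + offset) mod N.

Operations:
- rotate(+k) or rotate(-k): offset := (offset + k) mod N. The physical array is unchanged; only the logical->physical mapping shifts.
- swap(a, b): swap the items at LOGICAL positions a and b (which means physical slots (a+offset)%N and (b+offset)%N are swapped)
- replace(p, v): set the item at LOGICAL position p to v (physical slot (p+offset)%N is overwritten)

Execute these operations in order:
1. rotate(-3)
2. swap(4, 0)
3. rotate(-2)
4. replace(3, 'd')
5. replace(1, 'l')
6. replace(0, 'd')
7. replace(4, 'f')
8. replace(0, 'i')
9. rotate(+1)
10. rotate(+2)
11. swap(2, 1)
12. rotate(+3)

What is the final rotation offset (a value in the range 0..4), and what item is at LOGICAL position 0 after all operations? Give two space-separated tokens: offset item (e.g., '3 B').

After op 1 (rotate(-3)): offset=2, physical=[A,B,C,D,E], logical=[C,D,E,A,B]
After op 2 (swap(4, 0)): offset=2, physical=[A,C,B,D,E], logical=[B,D,E,A,C]
After op 3 (rotate(-2)): offset=0, physical=[A,C,B,D,E], logical=[A,C,B,D,E]
After op 4 (replace(3, 'd')): offset=0, physical=[A,C,B,d,E], logical=[A,C,B,d,E]
After op 5 (replace(1, 'l')): offset=0, physical=[A,l,B,d,E], logical=[A,l,B,d,E]
After op 6 (replace(0, 'd')): offset=0, physical=[d,l,B,d,E], logical=[d,l,B,d,E]
After op 7 (replace(4, 'f')): offset=0, physical=[d,l,B,d,f], logical=[d,l,B,d,f]
After op 8 (replace(0, 'i')): offset=0, physical=[i,l,B,d,f], logical=[i,l,B,d,f]
After op 9 (rotate(+1)): offset=1, physical=[i,l,B,d,f], logical=[l,B,d,f,i]
After op 10 (rotate(+2)): offset=3, physical=[i,l,B,d,f], logical=[d,f,i,l,B]
After op 11 (swap(2, 1)): offset=3, physical=[f,l,B,d,i], logical=[d,i,f,l,B]
After op 12 (rotate(+3)): offset=1, physical=[f,l,B,d,i], logical=[l,B,d,i,f]

Answer: 1 l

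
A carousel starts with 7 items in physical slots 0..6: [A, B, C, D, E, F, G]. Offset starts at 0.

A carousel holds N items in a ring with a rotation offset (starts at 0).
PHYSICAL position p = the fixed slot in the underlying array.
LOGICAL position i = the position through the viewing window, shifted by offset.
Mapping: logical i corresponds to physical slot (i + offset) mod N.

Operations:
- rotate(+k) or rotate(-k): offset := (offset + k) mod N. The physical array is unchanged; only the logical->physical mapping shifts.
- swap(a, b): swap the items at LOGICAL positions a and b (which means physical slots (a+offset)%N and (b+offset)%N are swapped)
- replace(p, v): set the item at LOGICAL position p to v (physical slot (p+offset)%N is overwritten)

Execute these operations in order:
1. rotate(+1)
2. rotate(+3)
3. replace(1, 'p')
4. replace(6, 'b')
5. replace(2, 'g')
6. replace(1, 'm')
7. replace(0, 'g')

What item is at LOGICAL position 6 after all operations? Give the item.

Answer: b

Derivation:
After op 1 (rotate(+1)): offset=1, physical=[A,B,C,D,E,F,G], logical=[B,C,D,E,F,G,A]
After op 2 (rotate(+3)): offset=4, physical=[A,B,C,D,E,F,G], logical=[E,F,G,A,B,C,D]
After op 3 (replace(1, 'p')): offset=4, physical=[A,B,C,D,E,p,G], logical=[E,p,G,A,B,C,D]
After op 4 (replace(6, 'b')): offset=4, physical=[A,B,C,b,E,p,G], logical=[E,p,G,A,B,C,b]
After op 5 (replace(2, 'g')): offset=4, physical=[A,B,C,b,E,p,g], logical=[E,p,g,A,B,C,b]
After op 6 (replace(1, 'm')): offset=4, physical=[A,B,C,b,E,m,g], logical=[E,m,g,A,B,C,b]
After op 7 (replace(0, 'g')): offset=4, physical=[A,B,C,b,g,m,g], logical=[g,m,g,A,B,C,b]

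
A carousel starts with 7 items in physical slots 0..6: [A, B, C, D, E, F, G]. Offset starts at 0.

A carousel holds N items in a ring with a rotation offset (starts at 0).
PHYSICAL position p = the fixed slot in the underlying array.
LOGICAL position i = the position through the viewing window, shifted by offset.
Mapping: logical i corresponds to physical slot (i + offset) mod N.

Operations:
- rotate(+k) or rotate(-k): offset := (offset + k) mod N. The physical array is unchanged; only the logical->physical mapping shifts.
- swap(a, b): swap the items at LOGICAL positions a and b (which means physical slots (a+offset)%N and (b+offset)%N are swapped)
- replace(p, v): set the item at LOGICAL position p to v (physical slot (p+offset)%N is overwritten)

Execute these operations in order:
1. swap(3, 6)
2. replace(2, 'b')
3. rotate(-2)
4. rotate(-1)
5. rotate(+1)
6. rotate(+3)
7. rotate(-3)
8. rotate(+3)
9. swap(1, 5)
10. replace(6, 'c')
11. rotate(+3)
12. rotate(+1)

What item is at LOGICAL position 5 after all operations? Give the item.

After op 1 (swap(3, 6)): offset=0, physical=[A,B,C,G,E,F,D], logical=[A,B,C,G,E,F,D]
After op 2 (replace(2, 'b')): offset=0, physical=[A,B,b,G,E,F,D], logical=[A,B,b,G,E,F,D]
After op 3 (rotate(-2)): offset=5, physical=[A,B,b,G,E,F,D], logical=[F,D,A,B,b,G,E]
After op 4 (rotate(-1)): offset=4, physical=[A,B,b,G,E,F,D], logical=[E,F,D,A,B,b,G]
After op 5 (rotate(+1)): offset=5, physical=[A,B,b,G,E,F,D], logical=[F,D,A,B,b,G,E]
After op 6 (rotate(+3)): offset=1, physical=[A,B,b,G,E,F,D], logical=[B,b,G,E,F,D,A]
After op 7 (rotate(-3)): offset=5, physical=[A,B,b,G,E,F,D], logical=[F,D,A,B,b,G,E]
After op 8 (rotate(+3)): offset=1, physical=[A,B,b,G,E,F,D], logical=[B,b,G,E,F,D,A]
After op 9 (swap(1, 5)): offset=1, physical=[A,B,D,G,E,F,b], logical=[B,D,G,E,F,b,A]
After op 10 (replace(6, 'c')): offset=1, physical=[c,B,D,G,E,F,b], logical=[B,D,G,E,F,b,c]
After op 11 (rotate(+3)): offset=4, physical=[c,B,D,G,E,F,b], logical=[E,F,b,c,B,D,G]
After op 12 (rotate(+1)): offset=5, physical=[c,B,D,G,E,F,b], logical=[F,b,c,B,D,G,E]

Answer: G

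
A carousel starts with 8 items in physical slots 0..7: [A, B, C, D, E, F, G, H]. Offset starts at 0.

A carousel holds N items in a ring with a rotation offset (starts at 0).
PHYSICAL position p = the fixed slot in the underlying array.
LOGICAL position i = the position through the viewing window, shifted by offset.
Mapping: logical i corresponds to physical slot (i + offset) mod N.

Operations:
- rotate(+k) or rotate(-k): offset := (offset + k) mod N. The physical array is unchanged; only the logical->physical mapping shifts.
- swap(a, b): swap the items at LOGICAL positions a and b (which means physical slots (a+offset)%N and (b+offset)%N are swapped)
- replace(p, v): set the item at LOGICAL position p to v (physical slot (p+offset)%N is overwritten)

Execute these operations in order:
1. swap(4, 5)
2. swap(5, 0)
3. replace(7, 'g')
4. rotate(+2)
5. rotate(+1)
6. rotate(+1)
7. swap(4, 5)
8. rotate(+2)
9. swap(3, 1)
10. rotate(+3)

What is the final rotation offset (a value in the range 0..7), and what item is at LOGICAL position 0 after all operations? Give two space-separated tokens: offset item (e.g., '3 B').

Answer: 1 g

Derivation:
After op 1 (swap(4, 5)): offset=0, physical=[A,B,C,D,F,E,G,H], logical=[A,B,C,D,F,E,G,H]
After op 2 (swap(5, 0)): offset=0, physical=[E,B,C,D,F,A,G,H], logical=[E,B,C,D,F,A,G,H]
After op 3 (replace(7, 'g')): offset=0, physical=[E,B,C,D,F,A,G,g], logical=[E,B,C,D,F,A,G,g]
After op 4 (rotate(+2)): offset=2, physical=[E,B,C,D,F,A,G,g], logical=[C,D,F,A,G,g,E,B]
After op 5 (rotate(+1)): offset=3, physical=[E,B,C,D,F,A,G,g], logical=[D,F,A,G,g,E,B,C]
After op 6 (rotate(+1)): offset=4, physical=[E,B,C,D,F,A,G,g], logical=[F,A,G,g,E,B,C,D]
After op 7 (swap(4, 5)): offset=4, physical=[B,E,C,D,F,A,G,g], logical=[F,A,G,g,B,E,C,D]
After op 8 (rotate(+2)): offset=6, physical=[B,E,C,D,F,A,G,g], logical=[G,g,B,E,C,D,F,A]
After op 9 (swap(3, 1)): offset=6, physical=[B,g,C,D,F,A,G,E], logical=[G,E,B,g,C,D,F,A]
After op 10 (rotate(+3)): offset=1, physical=[B,g,C,D,F,A,G,E], logical=[g,C,D,F,A,G,E,B]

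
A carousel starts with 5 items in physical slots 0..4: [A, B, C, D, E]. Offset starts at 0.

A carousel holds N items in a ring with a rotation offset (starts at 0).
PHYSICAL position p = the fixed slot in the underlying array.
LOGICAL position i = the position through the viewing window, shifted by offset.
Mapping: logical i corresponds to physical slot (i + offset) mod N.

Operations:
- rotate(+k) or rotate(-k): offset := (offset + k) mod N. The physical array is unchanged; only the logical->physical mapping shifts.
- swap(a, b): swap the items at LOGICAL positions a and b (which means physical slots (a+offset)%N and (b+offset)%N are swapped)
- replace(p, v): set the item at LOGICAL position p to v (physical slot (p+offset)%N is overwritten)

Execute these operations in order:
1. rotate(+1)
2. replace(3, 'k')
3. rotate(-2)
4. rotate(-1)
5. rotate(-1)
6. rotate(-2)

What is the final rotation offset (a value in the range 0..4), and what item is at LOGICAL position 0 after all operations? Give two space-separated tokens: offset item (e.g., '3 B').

Answer: 0 A

Derivation:
After op 1 (rotate(+1)): offset=1, physical=[A,B,C,D,E], logical=[B,C,D,E,A]
After op 2 (replace(3, 'k')): offset=1, physical=[A,B,C,D,k], logical=[B,C,D,k,A]
After op 3 (rotate(-2)): offset=4, physical=[A,B,C,D,k], logical=[k,A,B,C,D]
After op 4 (rotate(-1)): offset=3, physical=[A,B,C,D,k], logical=[D,k,A,B,C]
After op 5 (rotate(-1)): offset=2, physical=[A,B,C,D,k], logical=[C,D,k,A,B]
After op 6 (rotate(-2)): offset=0, physical=[A,B,C,D,k], logical=[A,B,C,D,k]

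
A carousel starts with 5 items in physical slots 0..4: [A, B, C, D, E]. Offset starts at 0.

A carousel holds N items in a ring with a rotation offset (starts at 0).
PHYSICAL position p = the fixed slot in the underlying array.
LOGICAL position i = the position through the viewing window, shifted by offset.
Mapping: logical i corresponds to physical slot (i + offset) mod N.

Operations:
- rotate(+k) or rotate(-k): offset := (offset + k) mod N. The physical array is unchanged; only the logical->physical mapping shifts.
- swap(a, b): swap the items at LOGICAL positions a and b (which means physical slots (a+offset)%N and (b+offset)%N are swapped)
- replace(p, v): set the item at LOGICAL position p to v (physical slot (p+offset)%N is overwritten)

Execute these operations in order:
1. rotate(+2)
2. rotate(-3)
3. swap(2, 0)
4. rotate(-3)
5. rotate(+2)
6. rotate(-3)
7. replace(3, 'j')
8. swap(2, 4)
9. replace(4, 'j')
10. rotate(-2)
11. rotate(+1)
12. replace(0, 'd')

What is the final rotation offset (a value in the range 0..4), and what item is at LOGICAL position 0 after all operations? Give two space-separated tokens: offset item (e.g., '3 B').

After op 1 (rotate(+2)): offset=2, physical=[A,B,C,D,E], logical=[C,D,E,A,B]
After op 2 (rotate(-3)): offset=4, physical=[A,B,C,D,E], logical=[E,A,B,C,D]
After op 3 (swap(2, 0)): offset=4, physical=[A,E,C,D,B], logical=[B,A,E,C,D]
After op 4 (rotate(-3)): offset=1, physical=[A,E,C,D,B], logical=[E,C,D,B,A]
After op 5 (rotate(+2)): offset=3, physical=[A,E,C,D,B], logical=[D,B,A,E,C]
After op 6 (rotate(-3)): offset=0, physical=[A,E,C,D,B], logical=[A,E,C,D,B]
After op 7 (replace(3, 'j')): offset=0, physical=[A,E,C,j,B], logical=[A,E,C,j,B]
After op 8 (swap(2, 4)): offset=0, physical=[A,E,B,j,C], logical=[A,E,B,j,C]
After op 9 (replace(4, 'j')): offset=0, physical=[A,E,B,j,j], logical=[A,E,B,j,j]
After op 10 (rotate(-2)): offset=3, physical=[A,E,B,j,j], logical=[j,j,A,E,B]
After op 11 (rotate(+1)): offset=4, physical=[A,E,B,j,j], logical=[j,A,E,B,j]
After op 12 (replace(0, 'd')): offset=4, physical=[A,E,B,j,d], logical=[d,A,E,B,j]

Answer: 4 d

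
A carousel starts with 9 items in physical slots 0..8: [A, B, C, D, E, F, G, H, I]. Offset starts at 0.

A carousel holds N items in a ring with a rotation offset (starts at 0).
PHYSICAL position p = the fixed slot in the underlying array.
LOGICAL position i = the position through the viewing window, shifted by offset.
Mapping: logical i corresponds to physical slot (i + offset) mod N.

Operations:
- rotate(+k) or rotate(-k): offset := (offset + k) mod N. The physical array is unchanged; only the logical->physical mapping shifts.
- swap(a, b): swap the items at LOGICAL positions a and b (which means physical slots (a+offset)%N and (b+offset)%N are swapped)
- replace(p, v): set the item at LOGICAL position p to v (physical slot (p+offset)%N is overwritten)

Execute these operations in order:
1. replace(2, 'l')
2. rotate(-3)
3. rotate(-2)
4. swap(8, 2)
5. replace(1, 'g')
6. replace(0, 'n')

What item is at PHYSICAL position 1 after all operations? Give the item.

After op 1 (replace(2, 'l')): offset=0, physical=[A,B,l,D,E,F,G,H,I], logical=[A,B,l,D,E,F,G,H,I]
After op 2 (rotate(-3)): offset=6, physical=[A,B,l,D,E,F,G,H,I], logical=[G,H,I,A,B,l,D,E,F]
After op 3 (rotate(-2)): offset=4, physical=[A,B,l,D,E,F,G,H,I], logical=[E,F,G,H,I,A,B,l,D]
After op 4 (swap(8, 2)): offset=4, physical=[A,B,l,G,E,F,D,H,I], logical=[E,F,D,H,I,A,B,l,G]
After op 5 (replace(1, 'g')): offset=4, physical=[A,B,l,G,E,g,D,H,I], logical=[E,g,D,H,I,A,B,l,G]
After op 6 (replace(0, 'n')): offset=4, physical=[A,B,l,G,n,g,D,H,I], logical=[n,g,D,H,I,A,B,l,G]

Answer: B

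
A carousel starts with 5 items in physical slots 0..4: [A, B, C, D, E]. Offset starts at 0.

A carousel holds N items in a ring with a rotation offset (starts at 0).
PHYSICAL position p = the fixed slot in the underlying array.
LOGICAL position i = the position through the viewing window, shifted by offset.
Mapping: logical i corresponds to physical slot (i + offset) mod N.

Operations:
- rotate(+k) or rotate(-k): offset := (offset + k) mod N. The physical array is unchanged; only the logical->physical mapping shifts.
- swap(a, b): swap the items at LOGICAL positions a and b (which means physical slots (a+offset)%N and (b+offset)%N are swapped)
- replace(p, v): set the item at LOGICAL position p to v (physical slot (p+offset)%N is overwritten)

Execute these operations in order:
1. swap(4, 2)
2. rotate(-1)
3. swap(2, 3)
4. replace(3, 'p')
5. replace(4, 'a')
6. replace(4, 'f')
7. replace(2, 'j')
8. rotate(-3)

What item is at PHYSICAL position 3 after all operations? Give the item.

After op 1 (swap(4, 2)): offset=0, physical=[A,B,E,D,C], logical=[A,B,E,D,C]
After op 2 (rotate(-1)): offset=4, physical=[A,B,E,D,C], logical=[C,A,B,E,D]
After op 3 (swap(2, 3)): offset=4, physical=[A,E,B,D,C], logical=[C,A,E,B,D]
After op 4 (replace(3, 'p')): offset=4, physical=[A,E,p,D,C], logical=[C,A,E,p,D]
After op 5 (replace(4, 'a')): offset=4, physical=[A,E,p,a,C], logical=[C,A,E,p,a]
After op 6 (replace(4, 'f')): offset=4, physical=[A,E,p,f,C], logical=[C,A,E,p,f]
After op 7 (replace(2, 'j')): offset=4, physical=[A,j,p,f,C], logical=[C,A,j,p,f]
After op 8 (rotate(-3)): offset=1, physical=[A,j,p,f,C], logical=[j,p,f,C,A]

Answer: f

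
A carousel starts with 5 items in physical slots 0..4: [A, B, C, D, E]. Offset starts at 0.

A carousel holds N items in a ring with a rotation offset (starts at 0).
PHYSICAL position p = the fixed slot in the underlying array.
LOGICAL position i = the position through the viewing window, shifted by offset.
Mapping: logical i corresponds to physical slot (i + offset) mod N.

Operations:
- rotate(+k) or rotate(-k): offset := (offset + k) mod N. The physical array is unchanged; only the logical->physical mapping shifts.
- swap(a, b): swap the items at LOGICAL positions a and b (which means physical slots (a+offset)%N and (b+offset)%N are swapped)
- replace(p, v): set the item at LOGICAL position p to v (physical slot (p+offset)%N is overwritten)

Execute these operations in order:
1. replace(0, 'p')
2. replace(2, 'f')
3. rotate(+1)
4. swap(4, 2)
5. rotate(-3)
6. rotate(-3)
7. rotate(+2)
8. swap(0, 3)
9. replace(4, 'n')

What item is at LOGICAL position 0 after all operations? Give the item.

After op 1 (replace(0, 'p')): offset=0, physical=[p,B,C,D,E], logical=[p,B,C,D,E]
After op 2 (replace(2, 'f')): offset=0, physical=[p,B,f,D,E], logical=[p,B,f,D,E]
After op 3 (rotate(+1)): offset=1, physical=[p,B,f,D,E], logical=[B,f,D,E,p]
After op 4 (swap(4, 2)): offset=1, physical=[D,B,f,p,E], logical=[B,f,p,E,D]
After op 5 (rotate(-3)): offset=3, physical=[D,B,f,p,E], logical=[p,E,D,B,f]
After op 6 (rotate(-3)): offset=0, physical=[D,B,f,p,E], logical=[D,B,f,p,E]
After op 7 (rotate(+2)): offset=2, physical=[D,B,f,p,E], logical=[f,p,E,D,B]
After op 8 (swap(0, 3)): offset=2, physical=[f,B,D,p,E], logical=[D,p,E,f,B]
After op 9 (replace(4, 'n')): offset=2, physical=[f,n,D,p,E], logical=[D,p,E,f,n]

Answer: D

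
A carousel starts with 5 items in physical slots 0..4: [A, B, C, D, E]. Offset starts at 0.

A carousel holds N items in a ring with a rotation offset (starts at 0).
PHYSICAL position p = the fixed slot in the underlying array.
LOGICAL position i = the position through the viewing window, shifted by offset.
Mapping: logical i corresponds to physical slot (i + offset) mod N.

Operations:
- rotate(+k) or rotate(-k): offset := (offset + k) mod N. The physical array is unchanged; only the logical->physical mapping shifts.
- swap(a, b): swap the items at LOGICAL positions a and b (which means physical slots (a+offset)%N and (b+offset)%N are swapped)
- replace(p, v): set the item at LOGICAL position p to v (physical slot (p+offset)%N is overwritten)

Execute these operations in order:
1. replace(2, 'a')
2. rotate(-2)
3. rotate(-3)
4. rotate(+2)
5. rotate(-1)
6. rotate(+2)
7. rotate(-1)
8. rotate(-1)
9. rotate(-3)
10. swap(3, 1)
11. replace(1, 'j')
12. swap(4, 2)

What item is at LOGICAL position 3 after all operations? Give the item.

After op 1 (replace(2, 'a')): offset=0, physical=[A,B,a,D,E], logical=[A,B,a,D,E]
After op 2 (rotate(-2)): offset=3, physical=[A,B,a,D,E], logical=[D,E,A,B,a]
After op 3 (rotate(-3)): offset=0, physical=[A,B,a,D,E], logical=[A,B,a,D,E]
After op 4 (rotate(+2)): offset=2, physical=[A,B,a,D,E], logical=[a,D,E,A,B]
After op 5 (rotate(-1)): offset=1, physical=[A,B,a,D,E], logical=[B,a,D,E,A]
After op 6 (rotate(+2)): offset=3, physical=[A,B,a,D,E], logical=[D,E,A,B,a]
After op 7 (rotate(-1)): offset=2, physical=[A,B,a,D,E], logical=[a,D,E,A,B]
After op 8 (rotate(-1)): offset=1, physical=[A,B,a,D,E], logical=[B,a,D,E,A]
After op 9 (rotate(-3)): offset=3, physical=[A,B,a,D,E], logical=[D,E,A,B,a]
After op 10 (swap(3, 1)): offset=3, physical=[A,E,a,D,B], logical=[D,B,A,E,a]
After op 11 (replace(1, 'j')): offset=3, physical=[A,E,a,D,j], logical=[D,j,A,E,a]
After op 12 (swap(4, 2)): offset=3, physical=[a,E,A,D,j], logical=[D,j,a,E,A]

Answer: E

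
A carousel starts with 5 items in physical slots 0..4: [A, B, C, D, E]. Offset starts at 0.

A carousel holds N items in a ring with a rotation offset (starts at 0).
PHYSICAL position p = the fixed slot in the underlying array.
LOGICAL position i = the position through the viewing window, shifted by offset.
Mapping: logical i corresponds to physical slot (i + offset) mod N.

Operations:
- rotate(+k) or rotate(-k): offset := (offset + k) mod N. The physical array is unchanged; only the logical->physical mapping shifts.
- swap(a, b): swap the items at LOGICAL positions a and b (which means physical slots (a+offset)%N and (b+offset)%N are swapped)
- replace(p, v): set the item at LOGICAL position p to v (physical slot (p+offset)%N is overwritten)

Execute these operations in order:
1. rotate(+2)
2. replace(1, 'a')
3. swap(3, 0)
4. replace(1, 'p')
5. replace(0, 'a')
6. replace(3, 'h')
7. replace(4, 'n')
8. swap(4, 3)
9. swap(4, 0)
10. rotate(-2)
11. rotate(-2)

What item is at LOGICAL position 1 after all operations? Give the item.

After op 1 (rotate(+2)): offset=2, physical=[A,B,C,D,E], logical=[C,D,E,A,B]
After op 2 (replace(1, 'a')): offset=2, physical=[A,B,C,a,E], logical=[C,a,E,A,B]
After op 3 (swap(3, 0)): offset=2, physical=[C,B,A,a,E], logical=[A,a,E,C,B]
After op 4 (replace(1, 'p')): offset=2, physical=[C,B,A,p,E], logical=[A,p,E,C,B]
After op 5 (replace(0, 'a')): offset=2, physical=[C,B,a,p,E], logical=[a,p,E,C,B]
After op 6 (replace(3, 'h')): offset=2, physical=[h,B,a,p,E], logical=[a,p,E,h,B]
After op 7 (replace(4, 'n')): offset=2, physical=[h,n,a,p,E], logical=[a,p,E,h,n]
After op 8 (swap(4, 3)): offset=2, physical=[n,h,a,p,E], logical=[a,p,E,n,h]
After op 9 (swap(4, 0)): offset=2, physical=[n,a,h,p,E], logical=[h,p,E,n,a]
After op 10 (rotate(-2)): offset=0, physical=[n,a,h,p,E], logical=[n,a,h,p,E]
After op 11 (rotate(-2)): offset=3, physical=[n,a,h,p,E], logical=[p,E,n,a,h]

Answer: E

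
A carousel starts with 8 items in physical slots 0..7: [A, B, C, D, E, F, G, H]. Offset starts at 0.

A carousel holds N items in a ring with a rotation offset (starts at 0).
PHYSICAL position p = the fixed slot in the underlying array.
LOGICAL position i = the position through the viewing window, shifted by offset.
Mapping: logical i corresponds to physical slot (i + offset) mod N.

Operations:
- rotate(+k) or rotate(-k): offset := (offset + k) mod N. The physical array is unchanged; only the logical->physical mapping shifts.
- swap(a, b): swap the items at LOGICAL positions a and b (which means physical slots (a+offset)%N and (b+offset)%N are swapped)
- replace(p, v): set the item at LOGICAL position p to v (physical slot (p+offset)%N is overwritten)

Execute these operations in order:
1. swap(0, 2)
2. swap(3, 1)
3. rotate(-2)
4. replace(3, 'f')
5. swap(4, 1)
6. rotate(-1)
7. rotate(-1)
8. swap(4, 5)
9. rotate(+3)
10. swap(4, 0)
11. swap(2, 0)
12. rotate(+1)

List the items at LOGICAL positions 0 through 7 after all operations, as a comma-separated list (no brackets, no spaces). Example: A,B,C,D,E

After op 1 (swap(0, 2)): offset=0, physical=[C,B,A,D,E,F,G,H], logical=[C,B,A,D,E,F,G,H]
After op 2 (swap(3, 1)): offset=0, physical=[C,D,A,B,E,F,G,H], logical=[C,D,A,B,E,F,G,H]
After op 3 (rotate(-2)): offset=6, physical=[C,D,A,B,E,F,G,H], logical=[G,H,C,D,A,B,E,F]
After op 4 (replace(3, 'f')): offset=6, physical=[C,f,A,B,E,F,G,H], logical=[G,H,C,f,A,B,E,F]
After op 5 (swap(4, 1)): offset=6, physical=[C,f,H,B,E,F,G,A], logical=[G,A,C,f,H,B,E,F]
After op 6 (rotate(-1)): offset=5, physical=[C,f,H,B,E,F,G,A], logical=[F,G,A,C,f,H,B,E]
After op 7 (rotate(-1)): offset=4, physical=[C,f,H,B,E,F,G,A], logical=[E,F,G,A,C,f,H,B]
After op 8 (swap(4, 5)): offset=4, physical=[f,C,H,B,E,F,G,A], logical=[E,F,G,A,f,C,H,B]
After op 9 (rotate(+3)): offset=7, physical=[f,C,H,B,E,F,G,A], logical=[A,f,C,H,B,E,F,G]
After op 10 (swap(4, 0)): offset=7, physical=[f,C,H,A,E,F,G,B], logical=[B,f,C,H,A,E,F,G]
After op 11 (swap(2, 0)): offset=7, physical=[f,B,H,A,E,F,G,C], logical=[C,f,B,H,A,E,F,G]
After op 12 (rotate(+1)): offset=0, physical=[f,B,H,A,E,F,G,C], logical=[f,B,H,A,E,F,G,C]

Answer: f,B,H,A,E,F,G,C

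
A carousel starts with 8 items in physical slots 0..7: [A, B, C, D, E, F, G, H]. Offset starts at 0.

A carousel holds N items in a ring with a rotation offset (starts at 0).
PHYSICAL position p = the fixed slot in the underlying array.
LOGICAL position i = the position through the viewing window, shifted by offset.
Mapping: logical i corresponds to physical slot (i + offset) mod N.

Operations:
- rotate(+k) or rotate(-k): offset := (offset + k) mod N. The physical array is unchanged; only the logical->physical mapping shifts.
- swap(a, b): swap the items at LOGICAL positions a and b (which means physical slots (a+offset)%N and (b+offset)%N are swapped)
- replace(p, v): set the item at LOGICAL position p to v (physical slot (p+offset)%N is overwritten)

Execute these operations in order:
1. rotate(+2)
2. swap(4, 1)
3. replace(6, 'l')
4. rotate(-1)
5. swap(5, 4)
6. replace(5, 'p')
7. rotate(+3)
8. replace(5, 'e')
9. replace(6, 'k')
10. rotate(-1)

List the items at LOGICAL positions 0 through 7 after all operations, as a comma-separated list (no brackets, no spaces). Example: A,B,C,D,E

Answer: G,E,D,p,H,l,e,k

Derivation:
After op 1 (rotate(+2)): offset=2, physical=[A,B,C,D,E,F,G,H], logical=[C,D,E,F,G,H,A,B]
After op 2 (swap(4, 1)): offset=2, physical=[A,B,C,G,E,F,D,H], logical=[C,G,E,F,D,H,A,B]
After op 3 (replace(6, 'l')): offset=2, physical=[l,B,C,G,E,F,D,H], logical=[C,G,E,F,D,H,l,B]
After op 4 (rotate(-1)): offset=1, physical=[l,B,C,G,E,F,D,H], logical=[B,C,G,E,F,D,H,l]
After op 5 (swap(5, 4)): offset=1, physical=[l,B,C,G,E,D,F,H], logical=[B,C,G,E,D,F,H,l]
After op 6 (replace(5, 'p')): offset=1, physical=[l,B,C,G,E,D,p,H], logical=[B,C,G,E,D,p,H,l]
After op 7 (rotate(+3)): offset=4, physical=[l,B,C,G,E,D,p,H], logical=[E,D,p,H,l,B,C,G]
After op 8 (replace(5, 'e')): offset=4, physical=[l,e,C,G,E,D,p,H], logical=[E,D,p,H,l,e,C,G]
After op 9 (replace(6, 'k')): offset=4, physical=[l,e,k,G,E,D,p,H], logical=[E,D,p,H,l,e,k,G]
After op 10 (rotate(-1)): offset=3, physical=[l,e,k,G,E,D,p,H], logical=[G,E,D,p,H,l,e,k]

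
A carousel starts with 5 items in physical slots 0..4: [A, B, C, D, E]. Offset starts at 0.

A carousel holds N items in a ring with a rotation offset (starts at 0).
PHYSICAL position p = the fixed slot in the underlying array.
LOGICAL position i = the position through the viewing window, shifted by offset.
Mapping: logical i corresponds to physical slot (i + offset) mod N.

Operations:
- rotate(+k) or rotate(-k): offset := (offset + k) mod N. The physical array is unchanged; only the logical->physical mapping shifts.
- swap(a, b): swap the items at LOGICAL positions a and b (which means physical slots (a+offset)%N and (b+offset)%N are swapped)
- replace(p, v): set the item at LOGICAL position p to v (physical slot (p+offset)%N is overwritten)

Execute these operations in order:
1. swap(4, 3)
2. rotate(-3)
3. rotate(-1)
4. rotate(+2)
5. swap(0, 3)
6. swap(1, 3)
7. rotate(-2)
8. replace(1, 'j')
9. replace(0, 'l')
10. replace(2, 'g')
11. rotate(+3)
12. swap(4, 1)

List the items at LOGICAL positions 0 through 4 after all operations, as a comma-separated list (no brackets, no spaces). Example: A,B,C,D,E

After op 1 (swap(4, 3)): offset=0, physical=[A,B,C,E,D], logical=[A,B,C,E,D]
After op 2 (rotate(-3)): offset=2, physical=[A,B,C,E,D], logical=[C,E,D,A,B]
After op 3 (rotate(-1)): offset=1, physical=[A,B,C,E,D], logical=[B,C,E,D,A]
After op 4 (rotate(+2)): offset=3, physical=[A,B,C,E,D], logical=[E,D,A,B,C]
After op 5 (swap(0, 3)): offset=3, physical=[A,E,C,B,D], logical=[B,D,A,E,C]
After op 6 (swap(1, 3)): offset=3, physical=[A,D,C,B,E], logical=[B,E,A,D,C]
After op 7 (rotate(-2)): offset=1, physical=[A,D,C,B,E], logical=[D,C,B,E,A]
After op 8 (replace(1, 'j')): offset=1, physical=[A,D,j,B,E], logical=[D,j,B,E,A]
After op 9 (replace(0, 'l')): offset=1, physical=[A,l,j,B,E], logical=[l,j,B,E,A]
After op 10 (replace(2, 'g')): offset=1, physical=[A,l,j,g,E], logical=[l,j,g,E,A]
After op 11 (rotate(+3)): offset=4, physical=[A,l,j,g,E], logical=[E,A,l,j,g]
After op 12 (swap(4, 1)): offset=4, physical=[g,l,j,A,E], logical=[E,g,l,j,A]

Answer: E,g,l,j,A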